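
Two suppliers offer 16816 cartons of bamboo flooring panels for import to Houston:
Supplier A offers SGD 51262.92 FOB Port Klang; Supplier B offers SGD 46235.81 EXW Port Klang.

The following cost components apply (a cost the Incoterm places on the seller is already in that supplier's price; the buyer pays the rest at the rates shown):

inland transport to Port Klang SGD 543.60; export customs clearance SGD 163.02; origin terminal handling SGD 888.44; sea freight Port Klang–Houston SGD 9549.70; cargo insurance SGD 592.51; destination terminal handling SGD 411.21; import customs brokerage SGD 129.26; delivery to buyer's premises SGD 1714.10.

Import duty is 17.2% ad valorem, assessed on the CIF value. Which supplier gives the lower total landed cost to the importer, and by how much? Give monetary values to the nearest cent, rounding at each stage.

Supplier A (FOB):
CIF value = FOB price + freight + insurance = 51262.92 + 9549.70 + 592.51 = 61405.13
Import duty = 61405.13 × 17.2% = 10561.68
Buyer bears (A): 9549.70 + 592.51 + 411.21 + 129.26 + 1714.10 = 12396.78
Landed cost (A) = invoice 51262.92 + 12396.78 + duty 10561.68 = 74221.38
Supplier B (EXW):
CIF value = EXW price + inland to port + export clearance + origin terminal + freight + insurance = 46235.81 + 543.60 + 163.02 + 888.44 + 9549.70 + 592.51 = 57973.08
Import duty = 57973.08 × 17.2% = 9971.37
Buyer bears (B): 543.60 + 163.02 + 888.44 + 9549.70 + 592.51 + 411.21 + 129.26 + 1714.10 = 13991.84
Landed cost (B) = invoice 46235.81 + 13991.84 + duty 9971.37 = 70199.02
Difference = |74221.38 − 70199.02| = 4022.36

Supplier B is cheaper by SGD 4022.36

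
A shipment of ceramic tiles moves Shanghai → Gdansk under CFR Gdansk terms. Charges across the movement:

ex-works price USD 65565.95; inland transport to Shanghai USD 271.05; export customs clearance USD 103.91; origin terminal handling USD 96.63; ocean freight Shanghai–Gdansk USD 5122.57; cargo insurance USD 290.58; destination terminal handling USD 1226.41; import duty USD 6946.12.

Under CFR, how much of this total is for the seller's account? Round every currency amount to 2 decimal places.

CFR: the seller pays costs through ocean freight to the destination port, but not insurance.
Seller's account: goods 65565.95 + inland to port 271.05 + export clearance 103.91 + origin terminal 96.63 + freight 5122.57 = 71160.11
Buyer's account: insurance 290.58 + destination terminal 1226.41 + duty 6946.12 = 8463.11

Seller's account: USD 71160.11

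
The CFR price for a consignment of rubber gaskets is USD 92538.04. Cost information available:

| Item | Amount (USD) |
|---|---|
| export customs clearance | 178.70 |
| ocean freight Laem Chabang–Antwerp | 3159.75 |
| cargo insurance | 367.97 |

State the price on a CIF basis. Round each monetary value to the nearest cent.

Not relevant to the conversion: export clearance, freight — on the seller under both CFR and CIF; already in the CFR price and stays in the CIF price.
From CFR to CIF, the seller additionally bears: insurance.
CIF price = 92538.04 + 367.97 = 92906.01

CIF price: USD 92906.01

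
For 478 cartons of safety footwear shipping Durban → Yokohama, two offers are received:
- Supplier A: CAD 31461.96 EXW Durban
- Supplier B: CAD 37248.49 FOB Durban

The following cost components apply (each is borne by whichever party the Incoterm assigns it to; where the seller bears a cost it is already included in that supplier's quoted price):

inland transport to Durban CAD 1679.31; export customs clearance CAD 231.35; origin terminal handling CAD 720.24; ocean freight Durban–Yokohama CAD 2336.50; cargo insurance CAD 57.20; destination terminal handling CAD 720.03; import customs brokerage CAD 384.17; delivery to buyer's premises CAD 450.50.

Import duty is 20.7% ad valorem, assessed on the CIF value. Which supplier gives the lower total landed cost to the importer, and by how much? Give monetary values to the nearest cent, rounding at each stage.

Supplier A (EXW):
CIF value = EXW price + inland to port + export clearance + origin terminal + freight + insurance = 31461.96 + 1679.31 + 231.35 + 720.24 + 2336.50 + 57.20 = 36486.56
Import duty = 36486.56 × 20.7% = 7552.72
Buyer bears (A): 1679.31 + 231.35 + 720.24 + 2336.50 + 57.20 + 720.03 + 384.17 + 450.50 = 6579.30
Landed cost (A) = invoice 31461.96 + 6579.30 + duty 7552.72 = 45593.98
Supplier B (FOB):
CIF value = FOB price + freight + insurance = 37248.49 + 2336.50 + 57.20 = 39642.19
Import duty = 39642.19 × 20.7% = 8205.93
Buyer bears (B): 2336.50 + 57.20 + 720.03 + 384.17 + 450.50 = 3948.40
Landed cost (B) = invoice 37248.49 + 3948.40 + duty 8205.93 = 49402.82
Difference = |45593.98 − 49402.82| = 3808.84

Supplier A is cheaper by CAD 3808.84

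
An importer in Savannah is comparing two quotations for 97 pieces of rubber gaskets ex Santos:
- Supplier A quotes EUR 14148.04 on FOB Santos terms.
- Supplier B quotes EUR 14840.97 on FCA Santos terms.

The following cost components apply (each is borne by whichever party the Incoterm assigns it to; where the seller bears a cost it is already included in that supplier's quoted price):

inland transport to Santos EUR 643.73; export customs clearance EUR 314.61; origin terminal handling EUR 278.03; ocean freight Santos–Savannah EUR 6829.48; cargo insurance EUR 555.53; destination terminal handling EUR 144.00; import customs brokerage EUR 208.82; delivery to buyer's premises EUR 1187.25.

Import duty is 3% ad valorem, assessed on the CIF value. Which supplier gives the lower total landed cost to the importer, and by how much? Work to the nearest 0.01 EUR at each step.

Supplier A is cheaper by EUR 1000.09

Supplier A (FOB):
CIF value = FOB price + freight + insurance = 14148.04 + 6829.48 + 555.53 = 21533.05
Import duty = 21533.05 × 3% = 645.99
Buyer bears (A): 6829.48 + 555.53 + 144.00 + 208.82 + 1187.25 = 8925.08
Landed cost (A) = invoice 14148.04 + 8925.08 + duty 645.99 = 23719.11
Supplier B (FCA):
CIF value = FCA price + origin terminal + freight + insurance = 14840.97 + 278.03 + 6829.48 + 555.53 = 22504.01
Import duty = 22504.01 × 3% = 675.12
Buyer bears (B): 278.03 + 6829.48 + 555.53 + 144.00 + 208.82 + 1187.25 = 9203.11
Landed cost (B) = invoice 14840.97 + 9203.11 + duty 675.12 = 24719.20
Difference = |23719.11 − 24719.20| = 1000.09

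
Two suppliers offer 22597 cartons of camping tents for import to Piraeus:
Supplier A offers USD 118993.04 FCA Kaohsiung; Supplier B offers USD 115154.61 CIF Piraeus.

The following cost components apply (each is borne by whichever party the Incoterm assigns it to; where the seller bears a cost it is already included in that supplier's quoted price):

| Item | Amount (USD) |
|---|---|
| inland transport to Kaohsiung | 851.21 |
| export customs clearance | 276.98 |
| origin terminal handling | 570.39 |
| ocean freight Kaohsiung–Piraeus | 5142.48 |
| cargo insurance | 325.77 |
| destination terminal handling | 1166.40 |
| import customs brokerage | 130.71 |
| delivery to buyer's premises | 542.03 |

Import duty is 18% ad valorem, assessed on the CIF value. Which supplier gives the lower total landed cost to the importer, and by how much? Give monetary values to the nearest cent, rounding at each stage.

Supplier B is cheaper by USD 11654.94

Supplier A (FCA):
CIF value = FCA price + origin terminal + freight + insurance = 118993.04 + 570.39 + 5142.48 + 325.77 = 125031.68
Import duty = 125031.68 × 18% = 22505.70
Buyer bears (A): 570.39 + 5142.48 + 325.77 + 1166.40 + 130.71 + 542.03 = 7877.78
Landed cost (A) = invoice 118993.04 + 7877.78 + duty 22505.70 = 149376.52
Supplier B (CIF):
The CIF price already equals the CIF value: 115154.61
Import duty = 115154.61 × 18% = 20727.83
Buyer bears (B): 1166.40 + 130.71 + 542.03 = 1839.14
Landed cost (B) = invoice 115154.61 + 1839.14 + duty 20727.83 = 137721.58
Difference = |149376.52 − 137721.58| = 11654.94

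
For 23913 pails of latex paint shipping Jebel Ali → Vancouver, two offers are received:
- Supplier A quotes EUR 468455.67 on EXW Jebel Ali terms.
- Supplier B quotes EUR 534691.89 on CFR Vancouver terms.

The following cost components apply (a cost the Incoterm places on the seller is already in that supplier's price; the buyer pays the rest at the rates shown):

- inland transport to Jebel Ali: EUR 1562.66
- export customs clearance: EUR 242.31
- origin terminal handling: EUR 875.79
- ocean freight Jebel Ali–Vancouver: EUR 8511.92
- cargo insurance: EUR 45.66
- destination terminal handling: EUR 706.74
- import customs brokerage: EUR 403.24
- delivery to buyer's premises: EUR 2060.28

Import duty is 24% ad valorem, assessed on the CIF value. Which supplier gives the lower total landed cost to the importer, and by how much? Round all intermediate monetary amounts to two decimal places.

Supplier A (EXW):
CIF value = EXW price + inland to port + export clearance + origin terminal + freight + insurance = 468455.67 + 1562.66 + 242.31 + 875.79 + 8511.92 + 45.66 = 479694.01
Import duty = 479694.01 × 24% = 115126.56
Buyer bears (A): 1562.66 + 242.31 + 875.79 + 8511.92 + 45.66 + 706.74 + 403.24 + 2060.28 = 14408.60
Landed cost (A) = invoice 468455.67 + 14408.60 + duty 115126.56 = 597990.83
Supplier B (CFR):
CIF value = CFR price + insurance = 534691.89 + 45.66 = 534737.55
Import duty = 534737.55 × 24% = 128337.01
Buyer bears (B): 45.66 + 706.74 + 403.24 + 2060.28 = 3215.92
Landed cost (B) = invoice 534691.89 + 3215.92 + duty 128337.01 = 666244.82
Difference = |597990.83 − 666244.82| = 68253.99

Supplier A is cheaper by EUR 68253.99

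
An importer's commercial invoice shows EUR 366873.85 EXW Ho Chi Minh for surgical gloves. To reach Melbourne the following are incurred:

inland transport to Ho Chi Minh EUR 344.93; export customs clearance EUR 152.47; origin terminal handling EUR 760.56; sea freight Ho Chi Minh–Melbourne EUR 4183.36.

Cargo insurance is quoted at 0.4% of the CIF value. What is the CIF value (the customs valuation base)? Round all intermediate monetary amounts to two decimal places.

Let C be the CIF value. C = EXW price + pre-shipment costs + freight + 0.4% × C
C − 0.4% × C = 366873.85 + 344.93 + 152.47 + 760.56 + 4183.36
0.996 × C = 372315.17
C = 372315.17 / 0.996 = 373810.41
Insurance premium = 0.4% × 373810.41 = 1495.24

CIF value: EUR 373810.41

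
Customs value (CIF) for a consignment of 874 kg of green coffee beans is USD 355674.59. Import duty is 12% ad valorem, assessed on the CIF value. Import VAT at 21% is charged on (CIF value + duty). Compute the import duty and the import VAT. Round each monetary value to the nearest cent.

Import duty: USD 42680.95; import VAT: USD 83654.66

Import duty = 355674.59 × 12% = 42680.95
VAT base = CIF + duty = 355674.59 + 42680.95 = 398355.54
Import VAT = 398355.54 × 21% = 83654.66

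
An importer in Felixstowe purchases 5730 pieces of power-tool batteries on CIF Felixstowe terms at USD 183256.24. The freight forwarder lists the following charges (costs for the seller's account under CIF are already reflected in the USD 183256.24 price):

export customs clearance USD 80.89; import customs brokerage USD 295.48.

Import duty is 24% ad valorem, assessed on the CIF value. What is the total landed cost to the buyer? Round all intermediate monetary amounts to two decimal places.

CIF: the seller pays costs through ocean freight and marine insurance to the destination port.
Already in the invoice (seller's account under CIF): export clearance — exclude.
The CIF price already equals the CIF value: 183256.24
Import duty = 183256.24 × 24% = 43981.50
Buyer bears: brokerage 295.48 + duty 43981.50 = 44276.98
Landed cost = invoice 183256.24 + 44276.98 = 227533.22

Total landed cost: USD 227533.22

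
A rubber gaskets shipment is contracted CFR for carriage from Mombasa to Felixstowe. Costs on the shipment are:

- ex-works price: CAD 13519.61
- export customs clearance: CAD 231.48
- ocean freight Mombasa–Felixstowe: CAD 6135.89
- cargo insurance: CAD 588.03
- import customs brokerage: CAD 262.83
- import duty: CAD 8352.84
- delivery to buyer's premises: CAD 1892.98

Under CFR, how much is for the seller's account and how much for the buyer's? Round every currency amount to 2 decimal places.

Seller: CAD 19886.98; buyer: CAD 11096.68

CFR: the seller pays costs through ocean freight to the destination port, but not insurance.
Seller's account: goods 13519.61 + export clearance 231.48 + freight 6135.89 = 19886.98
Buyer's account: insurance 588.03 + brokerage 262.83 + duty 8352.84 + delivery 1892.98 = 11096.68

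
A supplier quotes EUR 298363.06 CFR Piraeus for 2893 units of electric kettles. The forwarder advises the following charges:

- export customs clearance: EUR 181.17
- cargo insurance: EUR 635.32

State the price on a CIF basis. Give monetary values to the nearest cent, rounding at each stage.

CIF price: EUR 298998.38

Not relevant to the conversion: export clearance — on the seller under both CFR and CIF; already in the CFR price and stays in the CIF price.
From CFR to CIF, the seller additionally bears: insurance.
CIF price = 298363.06 + 635.32 = 298998.38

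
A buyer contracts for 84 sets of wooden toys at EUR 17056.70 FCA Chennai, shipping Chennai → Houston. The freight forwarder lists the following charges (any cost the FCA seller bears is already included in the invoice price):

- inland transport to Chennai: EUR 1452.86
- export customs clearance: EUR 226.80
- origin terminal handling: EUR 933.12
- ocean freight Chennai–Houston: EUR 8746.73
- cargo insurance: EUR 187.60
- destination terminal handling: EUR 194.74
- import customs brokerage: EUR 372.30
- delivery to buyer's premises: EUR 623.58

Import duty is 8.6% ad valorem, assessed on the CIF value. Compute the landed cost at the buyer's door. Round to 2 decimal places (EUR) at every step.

FCA: the seller delivers export-cleared goods to the carrier; the buyer bears costs from that point.
Already in the invoice (seller's account under FCA): inland to port, export clearance — exclude.
CIF value = FCA price + origin terminal + freight + insurance = 17056.70 + 933.12 + 8746.73 + 187.60 = 26924.15
Import duty = 26924.15 × 8.6% = 2315.48
Buyer bears: origin terminal 933.12 + freight 8746.73 + insurance 187.60 + destination terminal 194.74 + brokerage 372.30 + delivery 623.58 + duty 2315.48 = 13373.55
Landed cost = invoice 17056.70 + 13373.55 = 30430.25

Total landed cost: EUR 30430.25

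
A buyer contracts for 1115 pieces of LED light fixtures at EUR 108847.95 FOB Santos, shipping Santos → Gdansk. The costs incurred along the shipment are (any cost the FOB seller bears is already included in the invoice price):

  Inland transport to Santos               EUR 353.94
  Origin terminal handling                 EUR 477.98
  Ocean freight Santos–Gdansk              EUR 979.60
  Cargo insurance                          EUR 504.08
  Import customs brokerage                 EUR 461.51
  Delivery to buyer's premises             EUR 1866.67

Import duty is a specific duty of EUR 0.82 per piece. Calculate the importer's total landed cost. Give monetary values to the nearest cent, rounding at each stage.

Total landed cost: EUR 113574.11

FOB: the seller bears costs until goods are on board at the origin port; the buyer bears freight, insurance and all costs thereafter.
Already in the invoice (seller's account under FOB): inland to port, origin terminal — exclude.
CIF value = FOB price + freight + insurance = 108847.95 + 979.60 + 504.08 = 110331.63
Import duty = 1115 × 0.82 = 914.30
Buyer bears: freight 979.60 + insurance 504.08 + brokerage 461.51 + delivery 1866.67 + duty 914.30 = 4726.16
Landed cost = invoice 108847.95 + 4726.16 = 113574.11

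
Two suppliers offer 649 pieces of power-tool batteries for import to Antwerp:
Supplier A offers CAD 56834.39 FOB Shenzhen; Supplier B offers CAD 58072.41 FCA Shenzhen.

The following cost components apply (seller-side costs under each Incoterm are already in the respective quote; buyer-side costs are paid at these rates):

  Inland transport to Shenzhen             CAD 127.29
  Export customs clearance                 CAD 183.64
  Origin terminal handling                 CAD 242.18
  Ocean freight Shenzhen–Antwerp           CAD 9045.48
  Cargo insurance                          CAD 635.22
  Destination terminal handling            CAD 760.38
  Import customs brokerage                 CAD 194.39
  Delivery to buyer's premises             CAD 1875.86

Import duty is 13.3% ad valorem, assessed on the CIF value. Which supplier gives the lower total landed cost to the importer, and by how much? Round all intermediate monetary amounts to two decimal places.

Supplier A (FOB):
CIF value = FOB price + freight + insurance = 56834.39 + 9045.48 + 635.22 = 66515.09
Import duty = 66515.09 × 13.3% = 8846.51
Buyer bears (A): 9045.48 + 635.22 + 760.38 + 194.39 + 1875.86 = 12511.33
Landed cost (A) = invoice 56834.39 + 12511.33 + duty 8846.51 = 78192.23
Supplier B (FCA):
CIF value = FCA price + origin terminal + freight + insurance = 58072.41 + 242.18 + 9045.48 + 635.22 = 67995.29
Import duty = 67995.29 × 13.3% = 9043.37
Buyer bears (B): 242.18 + 9045.48 + 635.22 + 760.38 + 194.39 + 1875.86 = 12753.51
Landed cost (B) = invoice 58072.41 + 12753.51 + duty 9043.37 = 79869.29
Difference = |78192.23 − 79869.29| = 1677.06

Supplier A is cheaper by CAD 1677.06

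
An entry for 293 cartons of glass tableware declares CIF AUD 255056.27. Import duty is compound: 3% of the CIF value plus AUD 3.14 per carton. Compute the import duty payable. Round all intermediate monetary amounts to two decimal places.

Ad valorem component: 255056.27 × 3% = 7651.69
Specific component: 293 × 3.14 = 920.02
Import duty = 7651.69 + 920.02 = 8571.71

Import duty: AUD 8571.71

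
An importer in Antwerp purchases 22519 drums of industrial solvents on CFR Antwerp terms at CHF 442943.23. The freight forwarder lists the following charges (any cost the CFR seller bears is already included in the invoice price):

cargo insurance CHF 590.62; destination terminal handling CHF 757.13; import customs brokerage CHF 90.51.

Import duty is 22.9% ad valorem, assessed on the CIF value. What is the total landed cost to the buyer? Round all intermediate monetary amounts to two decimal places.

Total landed cost: CHF 545950.74

CFR: the seller pays costs through ocean freight to the destination port, but not insurance.
CIF value = CFR price + insurance = 442943.23 + 590.62 = 443533.85
Import duty = 443533.85 × 22.9% = 101569.25
Buyer bears: insurance 590.62 + destination terminal 757.13 + brokerage 90.51 + duty 101569.25 = 103007.51
Landed cost = invoice 442943.23 + 103007.51 = 545950.74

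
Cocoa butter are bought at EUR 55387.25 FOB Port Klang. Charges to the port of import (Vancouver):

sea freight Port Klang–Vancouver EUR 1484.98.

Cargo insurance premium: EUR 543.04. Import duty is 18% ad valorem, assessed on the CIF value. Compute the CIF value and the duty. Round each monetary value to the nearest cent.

CIF value: EUR 57415.27; import duty: EUR 10334.75

CIF = FOB price + freight + insurance
CIF = 55387.25 + 1484.98 + 543.04 = 57415.27
Import duty = 57415.27 × 18% = 10334.75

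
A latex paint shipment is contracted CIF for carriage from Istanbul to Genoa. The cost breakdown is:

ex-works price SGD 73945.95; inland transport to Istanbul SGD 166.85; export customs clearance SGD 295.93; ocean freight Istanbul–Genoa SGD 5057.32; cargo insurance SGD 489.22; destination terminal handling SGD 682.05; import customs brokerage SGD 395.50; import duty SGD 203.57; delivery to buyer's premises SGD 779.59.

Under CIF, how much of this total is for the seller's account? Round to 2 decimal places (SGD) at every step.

Seller's account: SGD 79955.27

CIF: the seller pays costs through ocean freight and marine insurance to the destination port.
Seller's account: goods 73945.95 + inland to port 166.85 + export clearance 295.93 + freight 5057.32 + insurance 489.22 = 79955.27
Buyer's account: destination terminal 682.05 + brokerage 395.50 + duty 203.57 + delivery 779.59 = 2060.71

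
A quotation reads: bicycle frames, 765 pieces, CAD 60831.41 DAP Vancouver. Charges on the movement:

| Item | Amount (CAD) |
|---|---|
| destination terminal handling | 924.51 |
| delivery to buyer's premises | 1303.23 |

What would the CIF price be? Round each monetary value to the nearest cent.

CIF price: CAD 58603.67

From DAP to CIF, the seller no longer bears: destination terminal, delivery.
CIF price = 60831.41 − 924.51 − 1303.23 = 58603.67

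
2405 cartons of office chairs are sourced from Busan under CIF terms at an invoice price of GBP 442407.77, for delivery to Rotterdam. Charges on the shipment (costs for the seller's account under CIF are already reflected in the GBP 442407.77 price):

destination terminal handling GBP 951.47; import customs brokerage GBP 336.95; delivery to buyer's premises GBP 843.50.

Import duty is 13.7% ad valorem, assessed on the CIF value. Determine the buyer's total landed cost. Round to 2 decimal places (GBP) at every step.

CIF: the seller pays costs through ocean freight and marine insurance to the destination port.
The CIF price already equals the CIF value: 442407.77
Import duty = 442407.77 × 13.7% = 60609.86
Buyer bears: destination terminal 951.47 + brokerage 336.95 + delivery 843.50 + duty 60609.86 = 62741.78
Landed cost = invoice 442407.77 + 62741.78 = 505149.55

Total landed cost: GBP 505149.55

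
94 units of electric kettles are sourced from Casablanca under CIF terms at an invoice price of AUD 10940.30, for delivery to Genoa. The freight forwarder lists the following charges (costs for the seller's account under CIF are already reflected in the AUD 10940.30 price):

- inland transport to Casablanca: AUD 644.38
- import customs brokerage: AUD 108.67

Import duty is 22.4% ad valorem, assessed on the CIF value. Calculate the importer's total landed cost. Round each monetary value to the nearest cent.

Total landed cost: AUD 13499.60

CIF: the seller pays costs through ocean freight and marine insurance to the destination port.
Already in the invoice (seller's account under CIF): inland to port — exclude.
The CIF price already equals the CIF value: 10940.30
Import duty = 10940.30 × 22.4% = 2450.63
Buyer bears: brokerage 108.67 + duty 2450.63 = 2559.30
Landed cost = invoice 10940.30 + 2559.30 = 13499.60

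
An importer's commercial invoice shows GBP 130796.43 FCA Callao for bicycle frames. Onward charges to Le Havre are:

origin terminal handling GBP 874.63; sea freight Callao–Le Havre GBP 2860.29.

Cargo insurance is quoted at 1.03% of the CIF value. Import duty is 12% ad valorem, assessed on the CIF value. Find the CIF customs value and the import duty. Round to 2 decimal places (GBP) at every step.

Let C be the CIF value. C = FCA price + pre-shipment costs + freight + 1.03% × C
C − 1.03% × C = 130796.43 + 874.63 + 2860.29
0.9897 × C = 134531.35
C = 134531.35 / 0.9897 = 135931.44
Insurance premium = 1.03% × 135931.44 = 1400.09
Import duty = 135931.44 × 12% = 16311.77

CIF value: GBP 135931.44; import duty: GBP 16311.77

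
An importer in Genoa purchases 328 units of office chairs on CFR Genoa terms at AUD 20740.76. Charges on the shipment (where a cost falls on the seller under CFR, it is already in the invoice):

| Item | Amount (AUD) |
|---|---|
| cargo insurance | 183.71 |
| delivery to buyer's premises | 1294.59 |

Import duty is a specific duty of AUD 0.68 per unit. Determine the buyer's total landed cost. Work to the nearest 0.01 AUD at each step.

Total landed cost: AUD 22442.10

CFR: the seller pays costs through ocean freight to the destination port, but not insurance.
CIF value = CFR price + insurance = 20740.76 + 183.71 = 20924.47
Import duty = 328 × 0.68 = 223.04
Buyer bears: insurance 183.71 + delivery 1294.59 + duty 223.04 = 1701.34
Landed cost = invoice 20740.76 + 1701.34 = 22442.10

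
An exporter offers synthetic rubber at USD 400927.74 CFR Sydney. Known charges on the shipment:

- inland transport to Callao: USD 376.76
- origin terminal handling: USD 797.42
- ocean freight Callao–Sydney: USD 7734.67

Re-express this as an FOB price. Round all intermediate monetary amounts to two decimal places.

Not relevant to the conversion: inland to port, origin terminal — on the seller under both CFR and FOB; already in the CFR price and stays in the FOB price.
From CFR to FOB, the seller no longer bears: freight.
FOB price = 400927.74 − 7734.67 = 393193.07

FOB price: USD 393193.07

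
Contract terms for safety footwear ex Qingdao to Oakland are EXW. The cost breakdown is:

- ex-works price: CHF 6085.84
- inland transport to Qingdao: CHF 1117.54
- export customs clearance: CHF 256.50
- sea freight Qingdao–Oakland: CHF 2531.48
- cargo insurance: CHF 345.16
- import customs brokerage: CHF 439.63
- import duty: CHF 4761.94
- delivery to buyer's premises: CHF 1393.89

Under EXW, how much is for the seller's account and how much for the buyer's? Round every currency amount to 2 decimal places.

Seller: CHF 6085.84; buyer: CHF 10846.14

EXW: the seller makes goods available at their premises; the buyer bears all onward costs.
Seller's account: goods 6085.84 = 6085.84
Buyer's account: inland to port 1117.54 + export clearance 256.50 + freight 2531.48 + insurance 345.16 + brokerage 439.63 + duty 4761.94 + delivery 1393.89 = 10846.14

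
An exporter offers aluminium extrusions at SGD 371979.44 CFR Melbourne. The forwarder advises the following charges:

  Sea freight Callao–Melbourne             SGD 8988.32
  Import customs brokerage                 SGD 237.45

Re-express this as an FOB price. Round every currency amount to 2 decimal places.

FOB price: SGD 362991.12

Not relevant to the conversion: brokerage — on the buyer under both terms; not part of either seller's price.
From CFR to FOB, the seller no longer bears: freight.
FOB price = 371979.44 − 8988.32 = 362991.12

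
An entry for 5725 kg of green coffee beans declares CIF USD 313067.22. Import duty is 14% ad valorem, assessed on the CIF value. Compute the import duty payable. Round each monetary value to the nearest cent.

Import duty = 313067.22 × 14% = 43829.41

Import duty: USD 43829.41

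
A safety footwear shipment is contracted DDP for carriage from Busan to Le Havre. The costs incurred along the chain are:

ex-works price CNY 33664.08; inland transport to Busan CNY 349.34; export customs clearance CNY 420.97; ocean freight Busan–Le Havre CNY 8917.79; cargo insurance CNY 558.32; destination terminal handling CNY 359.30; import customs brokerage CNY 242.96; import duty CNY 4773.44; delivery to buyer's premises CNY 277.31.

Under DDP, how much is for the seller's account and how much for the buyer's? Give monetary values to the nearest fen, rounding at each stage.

DDP: the seller bears all costs including import duty.
Seller's account: goods 33664.08 + inland to port 349.34 + export clearance 420.97 + freight 8917.79 + insurance 558.32 + destination terminal 359.30 + brokerage 242.96 + duty 4773.44 + delivery 277.31 = 49563.51
Buyer's account: 0.00

Seller: CNY 49563.51; buyer: CNY 0.00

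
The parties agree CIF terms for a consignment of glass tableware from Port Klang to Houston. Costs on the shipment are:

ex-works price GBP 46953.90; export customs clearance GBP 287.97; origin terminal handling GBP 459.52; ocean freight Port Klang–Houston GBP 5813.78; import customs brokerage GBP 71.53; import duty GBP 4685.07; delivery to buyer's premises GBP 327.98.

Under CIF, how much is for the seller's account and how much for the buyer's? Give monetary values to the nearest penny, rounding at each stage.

CIF: the seller pays costs through ocean freight and marine insurance to the destination port.
Seller's account: goods 46953.90 + export clearance 287.97 + origin terminal 459.52 + freight 5813.78 = 53515.17
Buyer's account: brokerage 71.53 + duty 4685.07 + delivery 327.98 = 5084.58

Seller: GBP 53515.17; buyer: GBP 5084.58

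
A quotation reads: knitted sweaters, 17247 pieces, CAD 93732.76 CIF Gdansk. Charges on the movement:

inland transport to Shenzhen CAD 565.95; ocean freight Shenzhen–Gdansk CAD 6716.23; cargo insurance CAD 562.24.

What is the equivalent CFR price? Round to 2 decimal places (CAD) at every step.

CFR price: CAD 93170.52

Not relevant to the conversion: freight, inland to port — on the seller under both CIF and CFR; already in the CIF price and stays in the CFR price.
From CIF to CFR, the seller no longer bears: insurance.
CFR price = 93732.76 − 562.24 = 93170.52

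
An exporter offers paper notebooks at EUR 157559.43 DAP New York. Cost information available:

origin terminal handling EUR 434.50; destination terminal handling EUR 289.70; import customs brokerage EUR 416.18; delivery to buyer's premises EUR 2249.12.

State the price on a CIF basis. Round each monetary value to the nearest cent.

CIF price: EUR 155020.61

Not relevant to the conversion: origin terminal — on the seller under both DAP and CIF; already in the DAP price and stays in the CIF price. brokerage — on the buyer under both terms; not part of either seller's price.
From DAP to CIF, the seller no longer bears: destination terminal, delivery.
CIF price = 157559.43 − 289.70 − 2249.12 = 155020.61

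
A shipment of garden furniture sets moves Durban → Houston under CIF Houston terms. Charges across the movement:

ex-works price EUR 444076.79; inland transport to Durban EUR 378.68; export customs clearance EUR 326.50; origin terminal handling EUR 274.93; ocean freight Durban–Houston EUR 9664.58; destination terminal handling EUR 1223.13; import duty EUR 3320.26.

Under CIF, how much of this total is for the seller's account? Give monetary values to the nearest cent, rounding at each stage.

CIF: the seller pays costs through ocean freight and marine insurance to the destination port.
Seller's account: goods 444076.79 + inland to port 378.68 + export clearance 326.50 + origin terminal 274.93 + freight 9664.58 = 454721.48
Buyer's account: destination terminal 1223.13 + duty 3320.26 = 4543.39

Seller's account: EUR 454721.48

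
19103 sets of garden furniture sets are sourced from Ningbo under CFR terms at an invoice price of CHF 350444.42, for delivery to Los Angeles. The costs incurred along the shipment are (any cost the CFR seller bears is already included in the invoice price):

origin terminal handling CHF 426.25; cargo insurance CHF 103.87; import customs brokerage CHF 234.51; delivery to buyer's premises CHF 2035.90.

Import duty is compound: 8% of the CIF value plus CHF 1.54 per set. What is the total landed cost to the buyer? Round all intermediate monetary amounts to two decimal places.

CFR: the seller pays costs through ocean freight to the destination port, but not insurance.
Already in the invoice (seller's account under CFR): origin terminal — exclude.
CIF value = CFR price + insurance = 350444.42 + 103.87 = 350548.29
Ad valorem component: 350548.29 × 8% = 28043.86
Specific component: 19103 × 1.54 = 29418.62
Import duty = 28043.86 + 29418.62 = 57462.48
Buyer bears: insurance 103.87 + brokerage 234.51 + delivery 2035.90 + duty 57462.48 = 59836.76
Landed cost = invoice 350444.42 + 59836.76 = 410281.18

Total landed cost: CHF 410281.18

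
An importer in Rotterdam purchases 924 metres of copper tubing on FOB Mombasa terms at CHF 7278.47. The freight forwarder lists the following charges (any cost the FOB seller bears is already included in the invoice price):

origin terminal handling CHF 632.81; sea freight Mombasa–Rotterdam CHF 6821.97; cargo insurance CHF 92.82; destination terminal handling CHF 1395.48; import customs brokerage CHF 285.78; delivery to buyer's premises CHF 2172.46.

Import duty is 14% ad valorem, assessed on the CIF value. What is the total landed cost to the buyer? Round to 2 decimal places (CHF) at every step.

Total landed cost: CHF 20034.04

FOB: the seller bears costs until goods are on board at the origin port; the buyer bears freight, insurance and all costs thereafter.
Already in the invoice (seller's account under FOB): origin terminal — exclude.
CIF value = FOB price + freight + insurance = 7278.47 + 6821.97 + 92.82 = 14193.26
Import duty = 14193.26 × 14% = 1987.06
Buyer bears: freight 6821.97 + insurance 92.82 + destination terminal 1395.48 + brokerage 285.78 + delivery 2172.46 + duty 1987.06 = 12755.57
Landed cost = invoice 7278.47 + 12755.57 = 20034.04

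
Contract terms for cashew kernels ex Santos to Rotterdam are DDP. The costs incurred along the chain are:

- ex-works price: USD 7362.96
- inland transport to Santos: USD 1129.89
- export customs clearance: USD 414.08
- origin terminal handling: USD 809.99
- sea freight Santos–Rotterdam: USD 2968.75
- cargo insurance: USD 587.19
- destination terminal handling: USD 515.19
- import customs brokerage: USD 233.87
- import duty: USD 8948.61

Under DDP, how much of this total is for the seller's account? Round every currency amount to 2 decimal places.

Seller's account: USD 22970.53

DDP: the seller bears all costs including import duty.
Seller's account: goods 7362.96 + inland to port 1129.89 + export clearance 414.08 + origin terminal 809.99 + freight 2968.75 + insurance 587.19 + destination terminal 515.19 + brokerage 233.87 + duty 8948.61 = 22970.53
Buyer's account: 0.00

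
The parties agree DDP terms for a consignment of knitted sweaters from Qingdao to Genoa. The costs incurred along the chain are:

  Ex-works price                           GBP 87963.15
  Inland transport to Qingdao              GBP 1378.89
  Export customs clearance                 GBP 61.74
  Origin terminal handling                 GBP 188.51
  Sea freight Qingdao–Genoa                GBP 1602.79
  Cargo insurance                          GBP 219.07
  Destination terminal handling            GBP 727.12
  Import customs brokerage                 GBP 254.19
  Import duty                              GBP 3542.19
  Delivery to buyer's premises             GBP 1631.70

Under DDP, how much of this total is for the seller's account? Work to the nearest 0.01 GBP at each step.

DDP: the seller bears all costs including import duty.
Seller's account: goods 87963.15 + inland to port 1378.89 + export clearance 61.74 + origin terminal 188.51 + freight 1602.79 + insurance 219.07 + destination terminal 727.12 + brokerage 254.19 + duty 3542.19 + delivery 1631.70 = 97569.35
Buyer's account: 0.00

Seller's account: GBP 97569.35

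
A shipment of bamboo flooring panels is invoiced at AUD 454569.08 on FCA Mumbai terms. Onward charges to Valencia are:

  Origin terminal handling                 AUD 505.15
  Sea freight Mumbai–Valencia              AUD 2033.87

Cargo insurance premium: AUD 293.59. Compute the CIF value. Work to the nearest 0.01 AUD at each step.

CIF = FCA price + pre-shipment costs + freight + insurance
CIF = 454569.08 + 505.15 + 2033.87 + 293.59 = 457401.69

CIF value: AUD 457401.69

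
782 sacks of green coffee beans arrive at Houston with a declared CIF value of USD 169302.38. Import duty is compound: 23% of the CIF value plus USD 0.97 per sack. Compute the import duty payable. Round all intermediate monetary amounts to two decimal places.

Import duty: USD 39698.09

Ad valorem component: 169302.38 × 23% = 38939.55
Specific component: 782 × 0.97 = 758.54
Import duty = 38939.55 + 758.54 = 39698.09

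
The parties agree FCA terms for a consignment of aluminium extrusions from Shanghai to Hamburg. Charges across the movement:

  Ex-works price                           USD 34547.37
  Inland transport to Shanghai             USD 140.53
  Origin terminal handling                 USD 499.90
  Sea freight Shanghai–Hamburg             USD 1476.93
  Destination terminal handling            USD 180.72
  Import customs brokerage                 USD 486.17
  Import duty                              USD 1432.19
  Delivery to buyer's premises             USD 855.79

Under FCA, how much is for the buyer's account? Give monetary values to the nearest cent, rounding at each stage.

Buyer's account: USD 4931.70

FCA: the seller delivers export-cleared goods to the carrier; the buyer bears costs from that point.
Seller's account: goods 34547.37 + inland to port 140.53 = 34687.90
Buyer's account: origin terminal 499.90 + freight 1476.93 + destination terminal 180.72 + brokerage 486.17 + duty 1432.19 + delivery 855.79 = 4931.70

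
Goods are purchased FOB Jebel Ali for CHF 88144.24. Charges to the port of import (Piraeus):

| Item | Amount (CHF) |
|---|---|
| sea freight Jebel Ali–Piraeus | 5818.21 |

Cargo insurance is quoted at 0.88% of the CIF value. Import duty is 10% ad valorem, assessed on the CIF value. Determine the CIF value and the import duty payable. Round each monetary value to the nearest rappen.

Let C be the CIF value. C = FOB price + freight + 0.88% × C
C − 0.88% × C = 88144.24 + 5818.21
0.9912 × C = 93962.45
C = 93962.45 / 0.9912 = 94796.66
Insurance premium = 0.88% × 94796.66 = 834.21
Import duty = 94796.66 × 10% = 9479.67

CIF value: CHF 94796.66; import duty: CHF 9479.67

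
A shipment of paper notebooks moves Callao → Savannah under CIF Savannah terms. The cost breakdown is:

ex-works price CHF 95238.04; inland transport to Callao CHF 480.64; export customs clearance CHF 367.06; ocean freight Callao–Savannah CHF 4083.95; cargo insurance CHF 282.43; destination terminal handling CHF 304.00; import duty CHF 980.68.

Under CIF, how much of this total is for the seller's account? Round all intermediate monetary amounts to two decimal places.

CIF: the seller pays costs through ocean freight and marine insurance to the destination port.
Seller's account: goods 95238.04 + inland to port 480.64 + export clearance 367.06 + freight 4083.95 + insurance 282.43 = 100452.12
Buyer's account: destination terminal 304.00 + duty 980.68 = 1284.68

Seller's account: CHF 100452.12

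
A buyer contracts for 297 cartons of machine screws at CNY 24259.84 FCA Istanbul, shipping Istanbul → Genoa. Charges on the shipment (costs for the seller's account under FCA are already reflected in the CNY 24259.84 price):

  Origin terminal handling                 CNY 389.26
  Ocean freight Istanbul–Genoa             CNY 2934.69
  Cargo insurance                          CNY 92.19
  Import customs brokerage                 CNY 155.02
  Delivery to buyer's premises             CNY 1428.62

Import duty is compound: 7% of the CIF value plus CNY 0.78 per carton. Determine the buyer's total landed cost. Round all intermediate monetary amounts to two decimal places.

Total landed cost: CNY 31428.60

FCA: the seller delivers export-cleared goods to the carrier; the buyer bears costs from that point.
CIF value = FCA price + origin terminal + freight + insurance = 24259.84 + 389.26 + 2934.69 + 92.19 = 27675.98
Ad valorem component: 27675.98 × 7% = 1937.32
Specific component: 297 × 0.78 = 231.66
Import duty = 1937.32 + 231.66 = 2168.98
Buyer bears: origin terminal 389.26 + freight 2934.69 + insurance 92.19 + brokerage 155.02 + delivery 1428.62 + duty 2168.98 = 7168.76
Landed cost = invoice 24259.84 + 7168.76 = 31428.60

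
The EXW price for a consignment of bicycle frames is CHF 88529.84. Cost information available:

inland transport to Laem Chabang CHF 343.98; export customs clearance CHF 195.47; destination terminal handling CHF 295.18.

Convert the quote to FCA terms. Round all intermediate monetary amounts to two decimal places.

Not relevant to the conversion: destination terminal — on the buyer under both terms; not part of either seller's price.
From EXW to FCA, the seller additionally bears: inland to port, export clearance.
FCA price = 88529.84 + 343.98 + 195.47 = 89069.29

FCA price: CHF 89069.29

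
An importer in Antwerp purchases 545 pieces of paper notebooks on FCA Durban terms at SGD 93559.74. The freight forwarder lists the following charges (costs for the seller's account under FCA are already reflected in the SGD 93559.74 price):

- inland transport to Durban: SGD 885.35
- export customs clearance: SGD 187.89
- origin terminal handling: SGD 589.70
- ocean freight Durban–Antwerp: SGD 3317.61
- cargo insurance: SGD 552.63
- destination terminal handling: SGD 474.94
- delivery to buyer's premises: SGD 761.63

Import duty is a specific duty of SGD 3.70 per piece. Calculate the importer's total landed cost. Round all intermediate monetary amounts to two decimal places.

FCA: the seller delivers export-cleared goods to the carrier; the buyer bears costs from that point.
Already in the invoice (seller's account under FCA): inland to port, export clearance — exclude.
CIF value = FCA price + origin terminal + freight + insurance = 93559.74 + 589.70 + 3317.61 + 552.63 = 98019.68
Import duty = 545 × 3.70 = 2016.50
Buyer bears: origin terminal 589.70 + freight 3317.61 + insurance 552.63 + destination terminal 474.94 + delivery 761.63 + duty 2016.50 = 7713.01
Landed cost = invoice 93559.74 + 7713.01 = 101272.75

Total landed cost: SGD 101272.75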